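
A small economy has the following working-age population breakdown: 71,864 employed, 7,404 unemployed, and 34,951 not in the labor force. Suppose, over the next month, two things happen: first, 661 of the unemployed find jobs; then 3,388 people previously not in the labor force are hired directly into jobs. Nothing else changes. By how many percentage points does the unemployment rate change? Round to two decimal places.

The unemployment rate changes by −1.18 percentage points.

Initially, labor force = 71,864 + 7,404 = 79,268, so u = 7,404/79,268 = 9.34%.
After the first change, unemployed falls and employed rises by 661; labor force unchanged → E = 72,525, U = 6,743, labor force = 79,268.
After the second change, employed and labor force both rise by 3,388; unemployed unchanged → E = 75,913, U = 6,743, labor force = 82,656.
New unemployment rate = 6,743 / 82,656 = 8.16%.
Change = 8.16% − 9.34% = −1.18 percentage points.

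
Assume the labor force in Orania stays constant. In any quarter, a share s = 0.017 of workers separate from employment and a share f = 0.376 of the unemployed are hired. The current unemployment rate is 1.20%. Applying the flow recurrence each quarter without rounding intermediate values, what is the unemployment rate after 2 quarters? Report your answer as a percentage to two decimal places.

Unemployment rate after two quarters ≈ 3.17%.

With a fixed labor force, u_{t+1} = u_t + s·(1−u_t) − f·u_t = u_t·(1−s−f) + s.
Here 1−s−f = 0.607 and s = 0.017.
u_1 = 0.012000 × 0.607 + 0.017 = 0.024284.
u_2 = 0.024284 × 0.607 + 0.017 = 0.031740.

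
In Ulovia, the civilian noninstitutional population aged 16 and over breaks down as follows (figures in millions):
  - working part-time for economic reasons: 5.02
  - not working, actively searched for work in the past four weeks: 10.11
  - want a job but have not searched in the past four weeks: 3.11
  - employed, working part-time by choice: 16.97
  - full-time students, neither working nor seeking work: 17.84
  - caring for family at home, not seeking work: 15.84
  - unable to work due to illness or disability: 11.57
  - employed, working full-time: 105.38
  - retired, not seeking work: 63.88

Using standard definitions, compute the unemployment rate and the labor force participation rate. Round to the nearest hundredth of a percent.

Unemployment rate ≈ 7.35%; labor force participation rate ≈ 55.05%.

Employed = 5.02 + 16.97 + 105.38 = 127.37 million (anyone who worked, including part-time for economic reasons, counts as employed).
Unemployed = 10.11 million.
Labor force = 127.37 + 10.11 = 137.48 million.
Not in labor force = 3.11 + 17.84 + 15.84 + 11.57 + 63.88 = 112.24 million (those not working and not actively searching are outside the labor force — including those who want a job but have given up searching).
Civilian working-age population = 137.48 + 112.24 = 249.72 million.
Unemployment rate = 10.11 / 137.48 = 7.35%.
Labor force participation rate = 137.48 / 249.72 = 55.05%.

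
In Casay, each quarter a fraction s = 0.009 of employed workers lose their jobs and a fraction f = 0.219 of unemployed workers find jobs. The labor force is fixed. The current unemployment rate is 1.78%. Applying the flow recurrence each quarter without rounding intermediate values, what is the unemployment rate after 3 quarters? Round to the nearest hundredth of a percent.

Unemployment rate after three quarters ≈ 2.95%.

With a fixed labor force, u_{t+1} = u_t + s·(1−u_t) − f·u_t = u_t·(1−s−f) + s.
Here 1−s−f = 0.772 and s = 0.009.
u_1 = 0.017800 × 0.772 + 0.009 = 0.022742.
u_2 = 0.022742 × 0.772 + 0.009 = 0.026557.
u_3 = 0.026557 × 0.772 + 0.009 = 0.029502.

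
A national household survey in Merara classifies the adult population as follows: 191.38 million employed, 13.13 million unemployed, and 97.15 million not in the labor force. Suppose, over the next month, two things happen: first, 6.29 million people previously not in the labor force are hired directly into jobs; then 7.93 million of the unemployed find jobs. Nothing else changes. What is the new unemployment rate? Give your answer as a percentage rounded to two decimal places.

New unemployment rate ≈ 2.47%.

Initially, labor force = 191.38 + 13.13 = 204.51 million, so u = 13.13/204.51 = 6.42%.
After the first change, employed and labor force both rise by 6.29; unemployed unchanged → E = 197.67, U = 13.13, labor force = 210.80 million.
After the second change, unemployed falls and employed rises by 7.93; labor force unchanged → E = 205.60, U = 5.20, labor force = 210.80 million.
New unemployment rate = 5.20 / 210.80 = 2.47%.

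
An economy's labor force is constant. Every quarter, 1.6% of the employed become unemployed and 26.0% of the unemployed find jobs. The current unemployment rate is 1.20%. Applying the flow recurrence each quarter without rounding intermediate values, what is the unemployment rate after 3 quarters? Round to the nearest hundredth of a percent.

With a fixed labor force, u_{t+1} = u_t + s·(1−u_t) − f·u_t = u_t·(1−s−f) + s.
Here 1−s−f = 0.724 and s = 0.016.
u_1 = 0.012000 × 0.724 + 0.016 = 0.024688.
u_2 = 0.024688 × 0.724 + 0.016 = 0.033874.
u_3 = 0.033874 × 0.724 + 0.016 = 0.040525.

Unemployment rate after three quarters ≈ 4.05%.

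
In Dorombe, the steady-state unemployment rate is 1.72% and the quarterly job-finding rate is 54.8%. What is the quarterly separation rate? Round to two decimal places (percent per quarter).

Separation rate ≈ 0.96% per quarter.

From u* = s/(s+f): s = u·f/(1−u).
s = 0.0172 × 54.8 / (1 − 0.0172) = 0.9426 / 0.9828 ≈ 0.96% per quarter.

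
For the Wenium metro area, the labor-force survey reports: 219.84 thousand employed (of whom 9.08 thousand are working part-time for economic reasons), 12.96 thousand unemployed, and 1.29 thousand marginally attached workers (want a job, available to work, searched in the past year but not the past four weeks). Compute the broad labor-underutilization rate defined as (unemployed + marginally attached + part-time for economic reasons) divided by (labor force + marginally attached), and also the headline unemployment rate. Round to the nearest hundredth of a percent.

Broad underutilization rate ≈ 9.97%; headline unemployment rate ≈ 5.57%.

Labor force = 219.84 + 12.96 = 232.80 thousand.
Numerator = 12.96 + 1.29 + 9.08 = 23.33 thousand.
Denominator = 232.80 + 1.29 = 234.09 thousand.
Broad rate = 23.33 / 234.09 = 9.97%.
Headline unemployment rate = 12.96 / 232.80 = 5.57%.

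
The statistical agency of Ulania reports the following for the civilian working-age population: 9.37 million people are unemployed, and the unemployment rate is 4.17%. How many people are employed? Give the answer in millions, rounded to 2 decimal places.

Labor force = U / u = 9.37 / 0.0417 ≈ 224.70 million.
Employed = labor force − unemployed = 224.70 − 9.37 = 215.33 million.

About 215.33 million are employed.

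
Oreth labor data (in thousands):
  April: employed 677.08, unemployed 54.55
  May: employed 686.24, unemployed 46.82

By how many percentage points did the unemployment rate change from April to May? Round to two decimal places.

The unemployment rate changed by −1.07 percentage points.

April: labor force = 677.08 + 54.55 = 731.63; u = 54.55/731.63 = 7.46%.
May: labor force = 686.24 + 46.82 = 733.06; u = 46.82/733.06 = 6.39%.
Change = 6.39% − 7.46% = −1.07 pp.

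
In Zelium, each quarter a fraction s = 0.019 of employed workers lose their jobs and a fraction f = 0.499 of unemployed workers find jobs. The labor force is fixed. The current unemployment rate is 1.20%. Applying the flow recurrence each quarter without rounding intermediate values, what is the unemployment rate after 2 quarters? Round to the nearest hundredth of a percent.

With a fixed labor force, u_{t+1} = u_t + s·(1−u_t) − f·u_t = u_t·(1−s−f) + s.
Here 1−s−f = 0.482 and s = 0.019.
u_1 = 0.012000 × 0.482 + 0.019 = 0.024784.
u_2 = 0.024784 × 0.482 + 0.019 = 0.030946.

Unemployment rate after two quarters ≈ 3.09%.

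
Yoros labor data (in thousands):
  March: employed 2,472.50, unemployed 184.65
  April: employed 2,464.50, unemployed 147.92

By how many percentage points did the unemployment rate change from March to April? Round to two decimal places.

March: labor force = 2,472.50 + 184.65 = 2,657.15; u = 184.65/2,657.15 = 6.95%.
April: labor force = 2,464.50 + 147.92 = 2,612.42; u = 147.92/2,612.42 = 5.66%.
Change = 5.66% − 6.95% = −1.29 pp.

The unemployment rate changed by −1.29 percentage points.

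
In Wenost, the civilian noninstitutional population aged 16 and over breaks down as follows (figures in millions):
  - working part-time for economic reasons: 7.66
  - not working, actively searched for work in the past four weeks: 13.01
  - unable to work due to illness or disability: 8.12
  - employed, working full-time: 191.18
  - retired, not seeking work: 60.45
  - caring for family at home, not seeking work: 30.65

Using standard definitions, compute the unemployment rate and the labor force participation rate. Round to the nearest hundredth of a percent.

Unemployment rate ≈ 6.14%; labor force participation rate ≈ 68.10%.

Employed = 7.66 + 191.18 = 198.84 million (anyone who worked, including part-time for economic reasons, counts as employed).
Unemployed = 13.01 million.
Labor force = 198.84 + 13.01 = 211.85 million.
Not in labor force = 8.12 + 60.45 + 30.65 = 99.22 million (those not working and not actively searching are outside the labor force).
Civilian working-age population = 211.85 + 99.22 = 311.07 million.
Unemployment rate = 13.01 / 211.85 = 6.14%.
Labor force participation rate = 211.85 / 311.07 = 68.10%.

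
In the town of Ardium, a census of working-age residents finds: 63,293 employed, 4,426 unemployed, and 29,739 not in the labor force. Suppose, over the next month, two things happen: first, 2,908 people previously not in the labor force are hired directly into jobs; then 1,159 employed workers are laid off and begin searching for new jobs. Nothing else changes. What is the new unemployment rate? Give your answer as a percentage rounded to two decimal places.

New unemployment rate ≈ 7.91%.

Initially, labor force = 63,293 + 4,426 = 67,719, so u = 4,426/67,719 = 6.54%.
After the first change, employed and labor force both rise by 2,908; unemployed unchanged → E = 66,201, U = 4,426, labor force = 70,627.
After the second change, employed falls and unemployed rises by 1,159; labor force unchanged → E = 65,042, U = 5,585, labor force = 70,627.
New unemployment rate = 5,585 / 70,627 = 7.91%.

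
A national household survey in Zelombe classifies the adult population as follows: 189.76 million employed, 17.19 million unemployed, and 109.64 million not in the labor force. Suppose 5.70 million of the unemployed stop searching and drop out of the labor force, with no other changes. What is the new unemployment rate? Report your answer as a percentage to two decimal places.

Initially, labor force = 189.76 + 17.19 = 206.95 million, so u = 17.19/206.95 = 8.31%.
After the change, unemployed and labor force both fall by 5.70 → E = 189.76, U = 11.49, labor force = 201.25 million.
New unemployment rate = 11.49 / 201.25 = 5.71%.

New unemployment rate ≈ 5.71%.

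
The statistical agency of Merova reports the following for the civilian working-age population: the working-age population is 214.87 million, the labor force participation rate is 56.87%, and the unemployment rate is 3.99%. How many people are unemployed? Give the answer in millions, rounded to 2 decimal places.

Labor force = 0.5687 × 214.87 = 122.20 million.
Unemployed = 0.0399 × 122.20 ≈ 4.88 million.

About 4.88 million are unemployed.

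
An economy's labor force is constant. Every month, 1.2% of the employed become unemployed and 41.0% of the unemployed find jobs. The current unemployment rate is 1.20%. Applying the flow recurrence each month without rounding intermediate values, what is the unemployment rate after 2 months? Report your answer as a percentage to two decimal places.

With a fixed labor force, u_{t+1} = u_t + s·(1−u_t) − f·u_t = u_t·(1−s−f) + s.
Here 1−s−f = 0.578 and s = 0.012.
u_1 = 0.012000 × 0.578 + 0.012 = 0.018936.
u_2 = 0.018936 × 0.578 + 0.012 = 0.022945.

Unemployment rate after two months ≈ 2.29%.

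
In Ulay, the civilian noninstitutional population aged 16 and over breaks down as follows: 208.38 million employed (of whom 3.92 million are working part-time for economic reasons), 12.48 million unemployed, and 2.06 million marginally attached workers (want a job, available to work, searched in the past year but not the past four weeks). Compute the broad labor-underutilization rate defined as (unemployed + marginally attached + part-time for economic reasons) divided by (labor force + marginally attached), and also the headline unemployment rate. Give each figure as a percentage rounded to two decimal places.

Broad underutilization rate ≈ 8.28%; headline unemployment rate ≈ 5.65%.

Labor force = 208.38 + 12.48 = 220.86 million.
Numerator = 12.48 + 2.06 + 3.92 = 18.46 million.
Denominator = 220.86 + 2.06 = 222.92 million.
Broad rate = 18.46 / 222.92 = 8.28%.
Headline unemployment rate = 12.48 / 220.86 = 5.65%.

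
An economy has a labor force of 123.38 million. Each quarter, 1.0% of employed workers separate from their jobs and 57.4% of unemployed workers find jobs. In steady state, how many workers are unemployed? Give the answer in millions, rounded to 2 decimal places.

About 2.11 million are unemployed in steady state.

Steady-state unemployment rate u* = s/(s+f) = 1.0/(1.0+57.4) = 0.017123.
Unemployed = u* × labor force = 0.017123 × 123.38 ≈ 2.11 million.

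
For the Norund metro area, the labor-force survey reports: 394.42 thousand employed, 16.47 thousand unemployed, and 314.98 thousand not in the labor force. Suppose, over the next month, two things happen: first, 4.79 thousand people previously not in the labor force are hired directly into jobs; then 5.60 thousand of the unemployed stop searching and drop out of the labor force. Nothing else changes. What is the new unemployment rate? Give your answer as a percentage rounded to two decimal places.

New unemployment rate ≈ 2.65%.

Initially, labor force = 394.42 + 16.47 = 410.89 thousand, so u = 16.47/410.89 = 4.01%.
After the first change, employed and labor force both rise by 4.79; unemployed unchanged → E = 399.21, U = 16.47, labor force = 415.68 thousand.
After the second change, unemployed and labor force both fall by 5.60 → E = 399.21, U = 10.87, labor force = 410.08 thousand.
New unemployment rate = 10.87 / 410.08 = 2.65%.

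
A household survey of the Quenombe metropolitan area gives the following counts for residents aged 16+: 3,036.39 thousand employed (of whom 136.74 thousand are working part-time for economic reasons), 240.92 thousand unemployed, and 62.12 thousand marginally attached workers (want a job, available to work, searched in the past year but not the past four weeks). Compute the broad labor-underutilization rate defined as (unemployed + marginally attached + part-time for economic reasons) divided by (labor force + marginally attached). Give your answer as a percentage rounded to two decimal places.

Labor force = 3,036.39 + 240.92 = 3,277.31 thousand.
Numerator = 240.92 + 62.12 + 136.74 = 439.78 thousand.
Denominator = 3,277.31 + 62.12 = 3,339.43 thousand.
Broad rate = 439.78 / 3,339.43 = 13.17%.

Broad underutilization rate ≈ 13.17%.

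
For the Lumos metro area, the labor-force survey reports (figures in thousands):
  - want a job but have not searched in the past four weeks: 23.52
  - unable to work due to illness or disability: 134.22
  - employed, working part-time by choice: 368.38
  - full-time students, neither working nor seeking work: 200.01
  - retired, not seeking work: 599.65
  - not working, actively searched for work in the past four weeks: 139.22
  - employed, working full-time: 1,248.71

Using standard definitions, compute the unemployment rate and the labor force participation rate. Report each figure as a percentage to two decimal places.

Employed = 368.38 + 1,248.71 = 1,617.09 thousand.
Unemployed = 139.22 thousand.
Labor force = 1,617.09 + 139.22 = 1,756.31 thousand.
Not in labor force = 23.52 + 134.22 + 200.01 + 599.65 = 957.40 thousand (those not working and not actively searching are outside the labor force — including those who want a job but have given up searching).
Civilian working-age population = 1,756.31 + 957.40 = 2,713.71 thousand.
Unemployment rate = 139.22 / 1,756.31 = 7.93%.
Labor force participation rate = 1,756.31 / 2,713.71 = 64.72%.

Unemployment rate ≈ 7.93%; labor force participation rate ≈ 64.72%.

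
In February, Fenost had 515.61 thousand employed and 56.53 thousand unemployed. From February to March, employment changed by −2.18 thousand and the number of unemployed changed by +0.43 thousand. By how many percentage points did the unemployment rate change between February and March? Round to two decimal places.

February: labor force = 515.61 + 56.53 = 572.14; u = 56.53/572.14 = 9.88%.
March: labor force = 513.43 + 56.96 = 570.39; u = 56.96/570.39 = 9.99%.
Change = 9.99% − 9.88% = +0.11 pp.

The unemployment rate changed by +0.11 percentage points.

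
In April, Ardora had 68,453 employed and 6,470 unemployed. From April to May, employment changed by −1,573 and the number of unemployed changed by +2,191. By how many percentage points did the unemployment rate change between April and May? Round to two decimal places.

The unemployment rate changed by +2.83 percentage points.

April: labor force = 68,453 + 6,470 = 74,923; u = 6,470/74,923 = 8.64%.
May: labor force = 66,880 + 8,661 = 75,541; u = 8,661/75,541 = 11.47%.
Change = 11.47% − 8.64% = +2.83 pp.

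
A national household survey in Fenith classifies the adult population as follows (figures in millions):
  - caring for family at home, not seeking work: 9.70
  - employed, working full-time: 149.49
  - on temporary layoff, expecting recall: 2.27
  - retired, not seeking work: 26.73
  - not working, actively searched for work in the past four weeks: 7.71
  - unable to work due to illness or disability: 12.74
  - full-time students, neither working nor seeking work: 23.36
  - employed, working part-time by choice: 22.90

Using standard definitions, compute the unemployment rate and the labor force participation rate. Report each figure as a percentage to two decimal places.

Employed = 149.49 + 22.90 = 172.39 million.
Unemployed = 2.27 + 7.71 = 9.98 million (jobless and actively searching, or on temporary layoff).
Labor force = 172.39 + 9.98 = 182.37 million.
Not in labor force = 9.70 + 26.73 + 12.74 + 23.36 = 72.53 million (those not working and not actively searching are outside the labor force).
Civilian working-age population = 182.37 + 72.53 = 254.90 million.
Unemployment rate = 9.98 / 182.37 = 5.47%.
Labor force participation rate = 182.37 / 254.90 = 71.55%.

Unemployment rate ≈ 5.47%; labor force participation rate ≈ 71.55%.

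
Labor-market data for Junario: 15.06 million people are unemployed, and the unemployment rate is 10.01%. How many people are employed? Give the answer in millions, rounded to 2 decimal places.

About 135.39 million are employed.

Labor force = U / u = 15.06 / 0.1001 ≈ 150.45 million.
Employed = labor force − unemployed = 150.45 − 15.06 = 135.39 million.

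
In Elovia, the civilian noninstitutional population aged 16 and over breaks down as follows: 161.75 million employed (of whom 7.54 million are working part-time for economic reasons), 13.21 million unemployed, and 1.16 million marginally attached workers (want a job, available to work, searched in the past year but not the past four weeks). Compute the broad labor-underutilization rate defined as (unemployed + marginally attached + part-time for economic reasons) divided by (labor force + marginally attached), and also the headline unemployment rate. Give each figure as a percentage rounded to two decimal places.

Labor force = 161.75 + 13.21 = 174.96 million.
Numerator = 13.21 + 1.16 + 7.54 = 21.91 million.
Denominator = 174.96 + 1.16 = 176.12 million.
Broad rate = 21.91 / 176.12 = 12.44%.
Headline unemployment rate = 13.21 / 174.96 = 7.55%.

Broad underutilization rate ≈ 12.44%; headline unemployment rate ≈ 7.55%.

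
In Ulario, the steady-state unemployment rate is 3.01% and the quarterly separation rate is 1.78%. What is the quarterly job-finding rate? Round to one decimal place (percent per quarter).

Job-finding rate ≈ 57.4% per quarter.

From u* = s/(s+f): f = s·(1−u)/u.
f = 1.78 × (1 − 0.0301) / 0.0301 = 1.7264 / 0.0301 ≈ 57.4% per quarter.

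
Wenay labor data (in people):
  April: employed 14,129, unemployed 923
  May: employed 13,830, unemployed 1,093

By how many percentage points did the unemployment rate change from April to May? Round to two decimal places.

The unemployment rate changed by +1.19 percentage points.

April: labor force = 14,129 + 923 = 15,052; u = 923/15,052 = 6.13%.
May: labor force = 13,830 + 1,093 = 14,923; u = 1,093/14,923 = 7.32%.
Change = 7.32% − 6.13% = +1.19 pp.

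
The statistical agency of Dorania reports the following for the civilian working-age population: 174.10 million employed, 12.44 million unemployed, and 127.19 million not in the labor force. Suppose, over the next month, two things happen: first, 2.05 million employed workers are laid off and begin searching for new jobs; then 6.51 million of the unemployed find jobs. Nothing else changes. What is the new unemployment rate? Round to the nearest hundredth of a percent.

New unemployment rate ≈ 4.28%.

Initially, labor force = 174.10 + 12.44 = 186.54 million, so u = 12.44/186.54 = 6.67%.
After the first change, employed falls and unemployed rises by 2.05; labor force unchanged → E = 172.05, U = 14.49, labor force = 186.54 million.
After the second change, unemployed falls and employed rises by 6.51; labor force unchanged → E = 178.56, U = 7.98, labor force = 186.54 million.
New unemployment rate = 7.98 / 186.54 = 4.28%.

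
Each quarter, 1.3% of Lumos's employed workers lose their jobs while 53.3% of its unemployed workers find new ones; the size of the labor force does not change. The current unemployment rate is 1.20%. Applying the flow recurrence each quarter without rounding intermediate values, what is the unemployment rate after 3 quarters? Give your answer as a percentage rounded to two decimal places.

Unemployment rate after three quarters ≈ 2.27%.

With a fixed labor force, u_{t+1} = u_t + s·(1−u_t) − f·u_t = u_t·(1−s−f) + s.
Here 1−s−f = 0.454 and s = 0.013.
u_1 = 0.012000 × 0.454 + 0.013 = 0.018448.
u_2 = 0.018448 × 0.454 + 0.013 = 0.021375.
u_3 = 0.021375 × 0.454 + 0.013 = 0.022704.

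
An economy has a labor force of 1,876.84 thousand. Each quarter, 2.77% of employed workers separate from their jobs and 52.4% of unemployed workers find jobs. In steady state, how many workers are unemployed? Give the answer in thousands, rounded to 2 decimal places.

About 94.23 thousand are unemployed in steady state.

Steady-state unemployment rate u* = s/(s+f) = 2.77/(2.77+52.4) = 0.050208.
Unemployed = u* × labor force = 0.050208 × 1,876.84 ≈ 94.23 thousand.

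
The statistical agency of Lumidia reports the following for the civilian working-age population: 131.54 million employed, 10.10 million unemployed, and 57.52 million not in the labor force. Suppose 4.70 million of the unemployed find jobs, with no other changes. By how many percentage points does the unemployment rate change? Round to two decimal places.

The unemployment rate changes by −3.32 percentage points.

Initially, labor force = 131.54 + 10.10 = 141.64 million, so u = 10.10/141.64 = 7.13%.
After the change, unemployed falls and employed rises by 4.70; labor force unchanged → E = 136.24, U = 5.40, labor force = 141.64 million.
New unemployment rate = 5.40 / 141.64 = 3.81%.
Change = 3.81% − 7.13% = −3.32 percentage points.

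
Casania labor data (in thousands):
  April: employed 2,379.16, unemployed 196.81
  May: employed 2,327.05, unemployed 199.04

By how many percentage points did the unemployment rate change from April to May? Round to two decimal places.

April: labor force = 2,379.16 + 196.81 = 2,575.97; u = 196.81/2,575.97 = 7.64%.
May: labor force = 2,327.05 + 199.04 = 2,526.09; u = 199.04/2,526.09 = 7.88%.
Change = 7.88% − 7.64% = +0.24 pp.

The unemployment rate changed by +0.24 percentage points.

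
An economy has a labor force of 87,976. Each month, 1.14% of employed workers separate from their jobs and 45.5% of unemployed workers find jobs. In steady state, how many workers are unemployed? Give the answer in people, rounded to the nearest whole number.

Steady-state unemployment rate u* = s/(s+f) = 1.14/(1.14+45.5) = 0.024443.
Unemployed = u* × labor force = 0.024443 × 87,976 ≈ 2,150.

About 2,150 are unemployed in steady state.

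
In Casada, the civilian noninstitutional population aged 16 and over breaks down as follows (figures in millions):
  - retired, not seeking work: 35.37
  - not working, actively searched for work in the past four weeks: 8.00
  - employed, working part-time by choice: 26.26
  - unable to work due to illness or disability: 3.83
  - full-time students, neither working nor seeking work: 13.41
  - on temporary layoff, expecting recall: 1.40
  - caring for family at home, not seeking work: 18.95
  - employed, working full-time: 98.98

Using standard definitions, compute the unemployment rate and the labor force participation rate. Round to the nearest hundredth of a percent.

Unemployment rate ≈ 6.98%; labor force participation rate ≈ 65.30%.

Employed = 26.26 + 98.98 = 125.24 million.
Unemployed = 8.00 + 1.40 = 9.40 million (jobless and actively searching, or on temporary layoff).
Labor force = 125.24 + 9.40 = 134.64 million.
Not in labor force = 35.37 + 3.83 + 13.41 + 18.95 = 71.56 million (those not working and not actively searching are outside the labor force).
Civilian working-age population = 134.64 + 71.56 = 206.20 million.
Unemployment rate = 9.40 / 134.64 = 6.98%.
Labor force participation rate = 134.64 / 206.20 = 65.30%.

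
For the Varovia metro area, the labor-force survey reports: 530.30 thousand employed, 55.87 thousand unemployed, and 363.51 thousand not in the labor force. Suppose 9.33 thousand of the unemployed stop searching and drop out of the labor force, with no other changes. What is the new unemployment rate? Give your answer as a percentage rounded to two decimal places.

Initially, labor force = 530.30 + 55.87 = 586.17 thousand, so u = 55.87/586.17 = 9.53%.
After the change, unemployed and labor force both fall by 9.33 → E = 530.30, U = 46.54, labor force = 576.84 thousand.
New unemployment rate = 46.54 / 576.84 = 8.07%.

New unemployment rate ≈ 8.07%.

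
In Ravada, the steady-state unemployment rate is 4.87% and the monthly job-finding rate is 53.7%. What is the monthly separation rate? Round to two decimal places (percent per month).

From u* = s/(s+f): s = u·f/(1−u).
s = 0.0487 × 53.7 / (1 − 0.0487) = 2.6152 / 0.9513 ≈ 2.75% per month.

Separation rate ≈ 2.75% per month.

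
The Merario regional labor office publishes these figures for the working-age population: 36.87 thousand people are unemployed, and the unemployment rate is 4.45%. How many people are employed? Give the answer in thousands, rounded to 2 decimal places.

About 791.67 thousand are employed.

Labor force = U / u = 36.87 / 0.0445 ≈ 828.54 thousand.
Employed = labor force − unemployed = 828.54 − 36.87 = 791.67 thousand.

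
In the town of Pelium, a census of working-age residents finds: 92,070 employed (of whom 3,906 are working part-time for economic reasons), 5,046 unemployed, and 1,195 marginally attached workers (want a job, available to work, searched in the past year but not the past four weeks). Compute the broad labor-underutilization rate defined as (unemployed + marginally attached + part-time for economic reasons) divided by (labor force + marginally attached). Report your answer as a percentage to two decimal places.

Labor force = 92,070 + 5,046 = 97,116.
Numerator = 5,046 + 1,195 + 3,906 = 10,147.
Denominator = 97,116 + 1,195 = 98,311.
Broad rate = 10,147 / 98,311 = 10.32%.

Broad underutilization rate ≈ 10.32%.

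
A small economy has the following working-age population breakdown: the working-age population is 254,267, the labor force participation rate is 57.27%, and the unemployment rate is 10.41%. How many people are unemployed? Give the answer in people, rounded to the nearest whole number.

About 15,159 are unemployed.

Labor force = 0.5727 × 254,267 = 145,619.
Unemployed = 0.1041 × 145,619 ≈ 15,159.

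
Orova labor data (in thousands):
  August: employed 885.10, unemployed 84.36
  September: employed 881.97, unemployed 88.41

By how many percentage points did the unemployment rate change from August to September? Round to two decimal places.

August: labor force = 885.10 + 84.36 = 969.46; u = 84.36/969.46 = 8.70%.
September: labor force = 881.97 + 88.41 = 970.38; u = 88.41/970.38 = 9.11%.
Change = 9.11% − 8.70% = +0.41 pp.

The unemployment rate changed by +0.41 percentage points.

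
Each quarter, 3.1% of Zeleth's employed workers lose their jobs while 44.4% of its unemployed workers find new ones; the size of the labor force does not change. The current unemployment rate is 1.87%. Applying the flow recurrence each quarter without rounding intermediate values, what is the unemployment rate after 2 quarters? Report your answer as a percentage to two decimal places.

Unemployment rate after two quarters ≈ 5.24%.

With a fixed labor force, u_{t+1} = u_t + s·(1−u_t) − f·u_t = u_t·(1−s−f) + s.
Here 1−s−f = 0.525 and s = 0.031.
u_1 = 0.018700 × 0.525 + 0.031 = 0.040817.
u_2 = 0.040817 × 0.525 + 0.031 = 0.052429.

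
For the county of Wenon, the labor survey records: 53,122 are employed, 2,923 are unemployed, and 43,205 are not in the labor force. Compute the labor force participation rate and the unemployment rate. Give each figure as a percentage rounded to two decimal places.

Labor force participation rate ≈ 56.47%; unemployment rate ≈ 5.22%.

Labor force = employed + unemployed = 53,122 + 2,923 = 56,045.
Working-age population = 56,045 + 43,205 = 99,250.
Unemployment rate = 2,923 / 56,045 = 5.22%.
Labor force participation rate = 56,045 / 99,250 = 56.47%.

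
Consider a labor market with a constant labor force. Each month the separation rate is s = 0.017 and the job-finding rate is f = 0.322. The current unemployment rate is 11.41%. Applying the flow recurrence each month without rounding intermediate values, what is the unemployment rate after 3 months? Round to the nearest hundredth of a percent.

Unemployment rate after three months ≈ 6.86%.

With a fixed labor force, u_{t+1} = u_t + s·(1−u_t) − f·u_t = u_t·(1−s−f) + s.
Here 1−s−f = 0.661 and s = 0.017.
u_1 = 0.114100 × 0.661 + 0.017 = 0.092420.
u_2 = 0.092420 × 0.661 + 0.017 = 0.078090.
u_3 = 0.078090 × 0.661 + 0.017 = 0.068617.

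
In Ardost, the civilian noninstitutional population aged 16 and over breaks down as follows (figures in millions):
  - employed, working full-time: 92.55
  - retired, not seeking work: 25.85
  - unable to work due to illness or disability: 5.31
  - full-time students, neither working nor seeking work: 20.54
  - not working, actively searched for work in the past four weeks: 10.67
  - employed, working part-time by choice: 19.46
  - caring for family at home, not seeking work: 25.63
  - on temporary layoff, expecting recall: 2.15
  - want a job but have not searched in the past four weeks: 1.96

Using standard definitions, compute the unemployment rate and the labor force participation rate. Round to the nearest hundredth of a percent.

Employed = 92.55 + 19.46 = 112.01 million.
Unemployed = 10.67 + 2.15 = 12.82 million (jobless and actively searching, or on temporary layoff).
Labor force = 112.01 + 12.82 = 124.83 million.
Not in labor force = 25.85 + 5.31 + 20.54 + 25.63 + 1.96 = 79.29 million (those not working and not actively searching are outside the labor force — including those who want a job but have given up searching).
Civilian working-age population = 124.83 + 79.29 = 204.12 million.
Unemployment rate = 12.82 / 124.83 = 10.27%.
Labor force participation rate = 124.83 / 204.12 = 61.16%.

Unemployment rate ≈ 10.27%; labor force participation rate ≈ 61.16%.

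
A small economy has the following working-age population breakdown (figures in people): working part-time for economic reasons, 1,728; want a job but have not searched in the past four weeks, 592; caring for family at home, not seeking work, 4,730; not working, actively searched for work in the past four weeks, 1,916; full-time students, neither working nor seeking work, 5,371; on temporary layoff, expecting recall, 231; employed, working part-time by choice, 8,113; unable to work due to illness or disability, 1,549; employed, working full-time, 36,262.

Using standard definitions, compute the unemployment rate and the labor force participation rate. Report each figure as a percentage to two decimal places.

Unemployment rate ≈ 4.45%; labor force participation rate ≈ 79.76%.

Employed = 1,728 + 8,113 + 36,262 = 46,103 (anyone who worked, including part-time for economic reasons, counts as employed).
Unemployed = 1,916 + 231 = 2,147 (jobless and actively searching, or on temporary layoff).
Labor force = 46,103 + 2,147 = 48,250.
Not in labor force = 592 + 4,730 + 5,371 + 1,549 = 12,242 (those not working and not actively searching are outside the labor force — including those who want a job but have given up searching).
Civilian working-age population = 48,250 + 12,242 = 60,492.
Unemployment rate = 2,147 / 48,250 = 4.45%.
Labor force participation rate = 48,250 / 60,492 = 79.76%.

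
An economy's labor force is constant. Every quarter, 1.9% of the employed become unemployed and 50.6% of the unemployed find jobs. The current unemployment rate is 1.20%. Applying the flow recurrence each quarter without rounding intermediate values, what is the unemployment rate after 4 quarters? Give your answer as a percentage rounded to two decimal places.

Unemployment rate after four quarters ≈ 3.50%.

With a fixed labor force, u_{t+1} = u_t + s·(1−u_t) − f·u_t = u_t·(1−s−f) + s.
Here 1−s−f = 0.475 and s = 0.019.
u_1 = 0.012000 × 0.475 + 0.019 = 0.024700.
u_2 = 0.024700 × 0.475 + 0.019 = 0.030732.
u_3 = 0.030732 × 0.475 + 0.019 = 0.033598.
u_4 = 0.033598 × 0.475 + 0.019 = 0.034959.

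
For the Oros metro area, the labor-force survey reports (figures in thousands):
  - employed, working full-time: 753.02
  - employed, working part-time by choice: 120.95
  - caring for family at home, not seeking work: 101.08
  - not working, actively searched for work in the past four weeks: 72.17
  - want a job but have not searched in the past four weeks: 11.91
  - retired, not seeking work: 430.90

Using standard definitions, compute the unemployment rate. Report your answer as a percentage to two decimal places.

Employed = 753.02 + 120.95 = 873.97 thousand.
Unemployed = 72.17 thousand.
Labor force = 873.97 + 72.17 = 946.14 thousand.
Unemployment rate = 72.17 / 946.14 = 7.63%.

Unemployment rate ≈ 7.63%.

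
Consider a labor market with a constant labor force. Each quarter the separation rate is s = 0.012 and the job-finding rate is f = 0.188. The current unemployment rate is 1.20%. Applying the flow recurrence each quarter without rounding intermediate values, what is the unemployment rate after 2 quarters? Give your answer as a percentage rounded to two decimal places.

Unemployment rate after two quarters ≈ 2.93%.

With a fixed labor force, u_{t+1} = u_t + s·(1−u_t) − f·u_t = u_t·(1−s−f) + s.
Here 1−s−f = 0.800 and s = 0.012.
u_1 = 0.012000 × 0.800 + 0.012 = 0.021600.
u_2 = 0.021600 × 0.800 + 0.012 = 0.029280.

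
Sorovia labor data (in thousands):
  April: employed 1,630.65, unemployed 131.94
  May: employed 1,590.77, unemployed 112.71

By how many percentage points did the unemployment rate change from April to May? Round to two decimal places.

April: labor force = 1,630.65 + 131.94 = 1,762.59; u = 131.94/1,762.59 = 7.49%.
May: labor force = 1,590.77 + 112.71 = 1,703.48; u = 112.71/1,703.48 = 6.62%.
Change = 6.62% − 7.49% = −0.87 pp.

The unemployment rate changed by −0.87 percentage points.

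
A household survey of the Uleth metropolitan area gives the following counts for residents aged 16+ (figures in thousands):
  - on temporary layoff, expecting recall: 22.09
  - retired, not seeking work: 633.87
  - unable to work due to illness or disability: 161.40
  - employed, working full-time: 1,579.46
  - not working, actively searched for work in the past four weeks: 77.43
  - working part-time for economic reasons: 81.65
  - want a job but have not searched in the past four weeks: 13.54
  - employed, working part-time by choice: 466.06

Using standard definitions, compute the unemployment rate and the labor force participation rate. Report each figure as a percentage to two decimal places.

Employed = 1,579.46 + 81.65 + 466.06 = 2,127.17 thousand (anyone who worked, including part-time for economic reasons, counts as employed).
Unemployed = 22.09 + 77.43 = 99.52 thousand (jobless and actively searching, or on temporary layoff).
Labor force = 2,127.17 + 99.52 = 2,226.69 thousand.
Not in labor force = 633.87 + 161.40 + 13.54 = 808.81 thousand (those not working and not actively searching are outside the labor force — including those who want a job but have given up searching).
Civilian working-age population = 2,226.69 + 808.81 = 3,035.50 thousand.
Unemployment rate = 99.52 / 2,226.69 = 4.47%.
Labor force participation rate = 2,226.69 / 3,035.50 = 73.35%.

Unemployment rate ≈ 4.47%; labor force participation rate ≈ 73.35%.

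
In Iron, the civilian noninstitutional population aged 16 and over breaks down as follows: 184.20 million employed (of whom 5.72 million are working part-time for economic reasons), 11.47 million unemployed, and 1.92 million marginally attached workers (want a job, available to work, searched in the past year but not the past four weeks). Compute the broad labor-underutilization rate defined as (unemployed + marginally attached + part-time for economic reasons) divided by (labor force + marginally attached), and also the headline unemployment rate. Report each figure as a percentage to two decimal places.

Labor force = 184.20 + 11.47 = 195.67 million.
Numerator = 11.47 + 1.92 + 5.72 = 19.11 million.
Denominator = 195.67 + 1.92 = 197.59 million.
Broad rate = 19.11 / 197.59 = 9.67%.
Headline unemployment rate = 11.47 / 195.67 = 5.86%.

Broad underutilization rate ≈ 9.67%; headline unemployment rate ≈ 5.86%.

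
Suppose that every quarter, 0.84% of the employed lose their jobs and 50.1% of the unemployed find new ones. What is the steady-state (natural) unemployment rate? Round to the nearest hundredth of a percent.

Steady-state unemployment rate ≈ 1.65%.

At steady state the flows balance: s·E = f·U, so U/(E+U) = s/(s+f).
u* = 0.84 / (0.84 + 50.1) = 0.84 / 50.94 = 1.65%.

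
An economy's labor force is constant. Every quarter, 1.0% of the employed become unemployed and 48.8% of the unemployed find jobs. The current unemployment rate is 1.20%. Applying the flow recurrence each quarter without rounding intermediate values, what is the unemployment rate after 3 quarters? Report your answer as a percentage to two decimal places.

Unemployment rate after three quarters ≈ 1.91%.

With a fixed labor force, u_{t+1} = u_t + s·(1−u_t) − f·u_t = u_t·(1−s−f) + s.
Here 1−s−f = 0.502 and s = 0.010.
u_1 = 0.012000 × 0.502 + 0.010 = 0.016024.
u_2 = 0.016024 × 0.502 + 0.010 = 0.018044.
u_3 = 0.018044 × 0.502 + 0.010 = 0.019058.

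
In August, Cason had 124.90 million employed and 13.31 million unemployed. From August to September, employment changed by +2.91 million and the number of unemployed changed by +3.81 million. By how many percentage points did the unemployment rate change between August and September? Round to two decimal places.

The unemployment rate changed by +2.18 percentage points.

August: labor force = 124.90 + 13.31 = 138.21; u = 13.31/138.21 = 9.63%.
September: labor force = 127.81 + 17.12 = 144.93; u = 17.12/144.93 = 11.81%.
Change = 11.81% − 9.63% = +2.18 pp.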